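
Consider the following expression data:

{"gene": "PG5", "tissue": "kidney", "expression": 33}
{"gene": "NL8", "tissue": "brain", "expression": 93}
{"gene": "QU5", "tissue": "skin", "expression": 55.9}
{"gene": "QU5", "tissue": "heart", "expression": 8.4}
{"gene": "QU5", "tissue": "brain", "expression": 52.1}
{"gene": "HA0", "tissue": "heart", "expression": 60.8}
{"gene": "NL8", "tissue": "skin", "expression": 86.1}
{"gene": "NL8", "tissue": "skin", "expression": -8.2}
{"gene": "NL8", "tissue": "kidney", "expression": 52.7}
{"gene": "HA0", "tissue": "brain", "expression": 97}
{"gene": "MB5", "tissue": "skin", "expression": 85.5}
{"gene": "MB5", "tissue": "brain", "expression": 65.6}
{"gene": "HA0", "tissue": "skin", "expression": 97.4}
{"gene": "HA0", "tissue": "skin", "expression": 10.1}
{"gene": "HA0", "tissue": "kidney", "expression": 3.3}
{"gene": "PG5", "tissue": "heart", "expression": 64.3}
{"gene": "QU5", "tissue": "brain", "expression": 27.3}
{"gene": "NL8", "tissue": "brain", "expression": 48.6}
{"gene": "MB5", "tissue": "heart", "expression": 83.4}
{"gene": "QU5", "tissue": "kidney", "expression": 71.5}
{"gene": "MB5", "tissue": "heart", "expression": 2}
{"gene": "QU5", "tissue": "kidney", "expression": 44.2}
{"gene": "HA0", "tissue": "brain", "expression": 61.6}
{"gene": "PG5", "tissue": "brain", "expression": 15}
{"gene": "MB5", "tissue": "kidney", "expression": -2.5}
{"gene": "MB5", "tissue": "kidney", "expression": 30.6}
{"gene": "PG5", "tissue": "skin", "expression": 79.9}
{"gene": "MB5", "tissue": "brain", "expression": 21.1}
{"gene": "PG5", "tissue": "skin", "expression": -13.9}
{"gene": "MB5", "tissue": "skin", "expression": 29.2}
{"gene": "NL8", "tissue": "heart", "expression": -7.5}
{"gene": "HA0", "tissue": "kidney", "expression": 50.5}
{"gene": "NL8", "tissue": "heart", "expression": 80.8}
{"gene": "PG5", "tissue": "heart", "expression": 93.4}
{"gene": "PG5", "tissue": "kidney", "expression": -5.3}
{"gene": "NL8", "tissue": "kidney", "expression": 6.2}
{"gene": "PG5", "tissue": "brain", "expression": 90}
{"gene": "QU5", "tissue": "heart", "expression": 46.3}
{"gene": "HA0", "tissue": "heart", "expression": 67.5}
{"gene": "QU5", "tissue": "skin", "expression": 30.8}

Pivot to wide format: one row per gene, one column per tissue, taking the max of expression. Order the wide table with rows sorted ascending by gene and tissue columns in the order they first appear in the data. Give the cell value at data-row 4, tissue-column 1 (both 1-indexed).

33

With rows sorted ascending by gene, row 4 is gene=PG5. tissue columns in first-appearance order: kidney, brain, skin, heart; column 1 is kidney.
Long rows with gene=PG5, tissue=kidney: max(33, -5.3) = 33.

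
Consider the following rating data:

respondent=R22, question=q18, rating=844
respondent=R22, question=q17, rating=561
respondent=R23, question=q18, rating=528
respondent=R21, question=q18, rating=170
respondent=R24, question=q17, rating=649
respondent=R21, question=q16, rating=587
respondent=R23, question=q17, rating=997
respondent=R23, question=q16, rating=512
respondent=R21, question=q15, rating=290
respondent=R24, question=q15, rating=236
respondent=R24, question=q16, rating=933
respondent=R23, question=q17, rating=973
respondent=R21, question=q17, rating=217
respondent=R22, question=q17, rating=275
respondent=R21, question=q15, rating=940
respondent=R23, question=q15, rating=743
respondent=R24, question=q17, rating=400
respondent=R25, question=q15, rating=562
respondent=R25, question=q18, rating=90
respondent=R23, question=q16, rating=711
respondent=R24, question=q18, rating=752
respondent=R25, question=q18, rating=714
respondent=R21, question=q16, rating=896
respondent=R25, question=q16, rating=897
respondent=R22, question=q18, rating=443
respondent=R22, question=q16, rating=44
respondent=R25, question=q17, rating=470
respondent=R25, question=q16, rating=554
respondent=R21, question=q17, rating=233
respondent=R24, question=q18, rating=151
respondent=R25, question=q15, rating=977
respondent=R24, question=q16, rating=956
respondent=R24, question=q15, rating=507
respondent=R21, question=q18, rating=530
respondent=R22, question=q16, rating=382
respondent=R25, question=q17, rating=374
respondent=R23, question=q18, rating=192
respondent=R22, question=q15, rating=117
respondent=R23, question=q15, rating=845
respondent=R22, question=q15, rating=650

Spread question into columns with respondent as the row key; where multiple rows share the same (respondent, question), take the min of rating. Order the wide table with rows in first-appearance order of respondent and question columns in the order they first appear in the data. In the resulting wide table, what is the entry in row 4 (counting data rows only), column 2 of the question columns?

With rows in first-appearance order of respondent, row 4 is respondent=R24. question columns in first-appearance order: q18, q17, q16, q15; column 2 is q17.
Long rows with respondent=R24, question=q17: min(649, 400) = 400.

400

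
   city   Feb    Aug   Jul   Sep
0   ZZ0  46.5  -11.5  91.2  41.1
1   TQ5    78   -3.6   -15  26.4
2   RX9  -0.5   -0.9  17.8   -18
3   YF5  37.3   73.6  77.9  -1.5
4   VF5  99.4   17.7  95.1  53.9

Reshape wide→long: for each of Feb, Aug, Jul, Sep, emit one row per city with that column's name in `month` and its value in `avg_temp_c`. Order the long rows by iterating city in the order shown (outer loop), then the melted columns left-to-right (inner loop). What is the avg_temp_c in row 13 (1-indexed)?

20 rows total (5 × 4). Row 13: index ⌊(13-1)/4⌋ = 3 into city → YF5; (13-1) mod 4 = 0 into the melted columns → Feb.
So row 13 is (YF5, Feb, 37.3); avg_temp_c = 37.3.

37.3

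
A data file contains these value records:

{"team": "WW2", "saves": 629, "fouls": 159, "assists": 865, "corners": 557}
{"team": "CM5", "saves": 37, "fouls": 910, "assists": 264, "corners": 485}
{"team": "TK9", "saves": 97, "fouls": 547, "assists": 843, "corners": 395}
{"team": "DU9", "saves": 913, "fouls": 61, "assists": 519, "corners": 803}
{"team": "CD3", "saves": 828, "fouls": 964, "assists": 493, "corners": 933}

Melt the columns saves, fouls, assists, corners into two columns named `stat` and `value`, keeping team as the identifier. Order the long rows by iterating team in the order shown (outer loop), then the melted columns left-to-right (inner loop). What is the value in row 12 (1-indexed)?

395

20 rows total (5 × 4). Row 12: index ⌊(12-1)/4⌋ = 2 into team → TK9; (12-1) mod 4 = 3 into the melted columns → corners.
So row 12 is (TK9, corners, 395); value = 395.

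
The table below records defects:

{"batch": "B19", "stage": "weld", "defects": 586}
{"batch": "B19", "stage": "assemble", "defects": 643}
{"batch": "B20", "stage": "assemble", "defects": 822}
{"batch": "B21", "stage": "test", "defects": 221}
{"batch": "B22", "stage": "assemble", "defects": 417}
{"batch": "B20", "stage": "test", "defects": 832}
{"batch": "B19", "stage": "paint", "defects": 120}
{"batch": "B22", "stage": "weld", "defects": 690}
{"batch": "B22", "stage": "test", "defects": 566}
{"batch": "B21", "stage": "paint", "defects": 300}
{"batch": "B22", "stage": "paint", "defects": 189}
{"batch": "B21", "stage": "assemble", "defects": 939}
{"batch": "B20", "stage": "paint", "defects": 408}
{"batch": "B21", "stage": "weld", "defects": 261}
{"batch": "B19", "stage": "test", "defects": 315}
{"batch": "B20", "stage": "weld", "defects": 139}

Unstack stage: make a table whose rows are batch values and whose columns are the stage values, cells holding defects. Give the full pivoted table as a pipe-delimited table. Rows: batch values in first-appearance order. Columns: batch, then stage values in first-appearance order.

| batch | weld | assemble | test | paint |
| B19 | 586 | 643 | 315 | 120 |
| B20 | 139 | 822 | 832 | 408 |
| B21 | 261 | 939 | 221 | 300 |
| B22 | 690 | 417 | 566 | 189 |

Columns: batch plus the 4 distinct stage values (weld, assemble, test, paint).
For example, row B19 column weld takes defects=586 from the long row (B19, weld).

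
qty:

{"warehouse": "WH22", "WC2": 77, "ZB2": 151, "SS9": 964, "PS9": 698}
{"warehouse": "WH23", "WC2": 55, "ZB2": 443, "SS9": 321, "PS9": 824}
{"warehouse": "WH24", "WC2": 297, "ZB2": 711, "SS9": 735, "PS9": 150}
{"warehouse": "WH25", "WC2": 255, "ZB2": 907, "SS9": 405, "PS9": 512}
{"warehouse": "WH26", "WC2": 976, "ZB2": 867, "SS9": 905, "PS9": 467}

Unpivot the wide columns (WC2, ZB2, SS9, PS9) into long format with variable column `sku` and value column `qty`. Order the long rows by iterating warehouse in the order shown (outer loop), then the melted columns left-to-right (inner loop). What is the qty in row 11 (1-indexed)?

735

20 rows total (5 × 4). Row 11: index ⌊(11-1)/4⌋ = 2 into warehouse → WH24; (11-1) mod 4 = 2 into the melted columns → SS9.
So row 11 is (WH24, SS9, 735); qty = 735.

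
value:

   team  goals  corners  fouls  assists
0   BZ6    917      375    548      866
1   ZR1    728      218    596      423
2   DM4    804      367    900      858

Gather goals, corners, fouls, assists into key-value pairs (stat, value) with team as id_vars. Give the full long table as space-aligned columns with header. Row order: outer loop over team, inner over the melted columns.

team  stat     value
BZ6   goals    917  
BZ6   corners  375  
BZ6   fouls    548  
BZ6   assists  866  
ZR1   goals    728  
ZR1   corners  218  
ZR1   fouls    596  
ZR1   assists  423  
DM4   goals    804  
DM4   corners  367  
DM4   fouls    900  
DM4   assists  858  

Each (team, column) pair becomes one row: 3 × 4 = 12 rows.
For example, (BZ6, goals) → value=917.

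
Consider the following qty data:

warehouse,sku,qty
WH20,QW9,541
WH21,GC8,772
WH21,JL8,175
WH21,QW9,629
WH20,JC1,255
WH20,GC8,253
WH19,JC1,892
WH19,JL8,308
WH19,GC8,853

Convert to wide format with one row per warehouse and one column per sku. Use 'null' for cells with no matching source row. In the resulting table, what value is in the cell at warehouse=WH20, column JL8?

No long-format row has warehouse=WH20 and sku=JL8, so the cell is null.

null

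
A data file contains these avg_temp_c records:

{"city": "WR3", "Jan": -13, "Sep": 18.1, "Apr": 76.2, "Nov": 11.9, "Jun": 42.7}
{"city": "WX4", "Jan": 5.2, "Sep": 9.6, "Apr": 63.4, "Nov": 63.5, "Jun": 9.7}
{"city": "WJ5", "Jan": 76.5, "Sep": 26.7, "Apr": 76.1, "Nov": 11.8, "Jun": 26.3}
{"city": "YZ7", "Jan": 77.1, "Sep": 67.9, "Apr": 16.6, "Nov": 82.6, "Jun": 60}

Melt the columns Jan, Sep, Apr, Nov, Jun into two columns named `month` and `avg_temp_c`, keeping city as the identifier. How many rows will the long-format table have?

4 city values × 5 melted columns = 20 rows.

20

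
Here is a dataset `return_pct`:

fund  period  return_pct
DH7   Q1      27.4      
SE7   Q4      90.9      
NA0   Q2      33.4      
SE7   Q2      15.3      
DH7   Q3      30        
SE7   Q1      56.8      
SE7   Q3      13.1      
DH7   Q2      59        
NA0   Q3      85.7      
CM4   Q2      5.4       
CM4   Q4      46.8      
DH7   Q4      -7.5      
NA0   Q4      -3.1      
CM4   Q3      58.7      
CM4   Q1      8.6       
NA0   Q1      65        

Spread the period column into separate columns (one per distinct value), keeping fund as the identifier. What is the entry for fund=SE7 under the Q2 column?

Wide layout: rows indexed by fund, columns are the 4 distinct period values (Q1, Q4, Q2, Q3).
Cell (fund=SE7, period=Q2) draws from the long row where fund=SE7 and period=Q2, which has return_pct=15.3.

15.3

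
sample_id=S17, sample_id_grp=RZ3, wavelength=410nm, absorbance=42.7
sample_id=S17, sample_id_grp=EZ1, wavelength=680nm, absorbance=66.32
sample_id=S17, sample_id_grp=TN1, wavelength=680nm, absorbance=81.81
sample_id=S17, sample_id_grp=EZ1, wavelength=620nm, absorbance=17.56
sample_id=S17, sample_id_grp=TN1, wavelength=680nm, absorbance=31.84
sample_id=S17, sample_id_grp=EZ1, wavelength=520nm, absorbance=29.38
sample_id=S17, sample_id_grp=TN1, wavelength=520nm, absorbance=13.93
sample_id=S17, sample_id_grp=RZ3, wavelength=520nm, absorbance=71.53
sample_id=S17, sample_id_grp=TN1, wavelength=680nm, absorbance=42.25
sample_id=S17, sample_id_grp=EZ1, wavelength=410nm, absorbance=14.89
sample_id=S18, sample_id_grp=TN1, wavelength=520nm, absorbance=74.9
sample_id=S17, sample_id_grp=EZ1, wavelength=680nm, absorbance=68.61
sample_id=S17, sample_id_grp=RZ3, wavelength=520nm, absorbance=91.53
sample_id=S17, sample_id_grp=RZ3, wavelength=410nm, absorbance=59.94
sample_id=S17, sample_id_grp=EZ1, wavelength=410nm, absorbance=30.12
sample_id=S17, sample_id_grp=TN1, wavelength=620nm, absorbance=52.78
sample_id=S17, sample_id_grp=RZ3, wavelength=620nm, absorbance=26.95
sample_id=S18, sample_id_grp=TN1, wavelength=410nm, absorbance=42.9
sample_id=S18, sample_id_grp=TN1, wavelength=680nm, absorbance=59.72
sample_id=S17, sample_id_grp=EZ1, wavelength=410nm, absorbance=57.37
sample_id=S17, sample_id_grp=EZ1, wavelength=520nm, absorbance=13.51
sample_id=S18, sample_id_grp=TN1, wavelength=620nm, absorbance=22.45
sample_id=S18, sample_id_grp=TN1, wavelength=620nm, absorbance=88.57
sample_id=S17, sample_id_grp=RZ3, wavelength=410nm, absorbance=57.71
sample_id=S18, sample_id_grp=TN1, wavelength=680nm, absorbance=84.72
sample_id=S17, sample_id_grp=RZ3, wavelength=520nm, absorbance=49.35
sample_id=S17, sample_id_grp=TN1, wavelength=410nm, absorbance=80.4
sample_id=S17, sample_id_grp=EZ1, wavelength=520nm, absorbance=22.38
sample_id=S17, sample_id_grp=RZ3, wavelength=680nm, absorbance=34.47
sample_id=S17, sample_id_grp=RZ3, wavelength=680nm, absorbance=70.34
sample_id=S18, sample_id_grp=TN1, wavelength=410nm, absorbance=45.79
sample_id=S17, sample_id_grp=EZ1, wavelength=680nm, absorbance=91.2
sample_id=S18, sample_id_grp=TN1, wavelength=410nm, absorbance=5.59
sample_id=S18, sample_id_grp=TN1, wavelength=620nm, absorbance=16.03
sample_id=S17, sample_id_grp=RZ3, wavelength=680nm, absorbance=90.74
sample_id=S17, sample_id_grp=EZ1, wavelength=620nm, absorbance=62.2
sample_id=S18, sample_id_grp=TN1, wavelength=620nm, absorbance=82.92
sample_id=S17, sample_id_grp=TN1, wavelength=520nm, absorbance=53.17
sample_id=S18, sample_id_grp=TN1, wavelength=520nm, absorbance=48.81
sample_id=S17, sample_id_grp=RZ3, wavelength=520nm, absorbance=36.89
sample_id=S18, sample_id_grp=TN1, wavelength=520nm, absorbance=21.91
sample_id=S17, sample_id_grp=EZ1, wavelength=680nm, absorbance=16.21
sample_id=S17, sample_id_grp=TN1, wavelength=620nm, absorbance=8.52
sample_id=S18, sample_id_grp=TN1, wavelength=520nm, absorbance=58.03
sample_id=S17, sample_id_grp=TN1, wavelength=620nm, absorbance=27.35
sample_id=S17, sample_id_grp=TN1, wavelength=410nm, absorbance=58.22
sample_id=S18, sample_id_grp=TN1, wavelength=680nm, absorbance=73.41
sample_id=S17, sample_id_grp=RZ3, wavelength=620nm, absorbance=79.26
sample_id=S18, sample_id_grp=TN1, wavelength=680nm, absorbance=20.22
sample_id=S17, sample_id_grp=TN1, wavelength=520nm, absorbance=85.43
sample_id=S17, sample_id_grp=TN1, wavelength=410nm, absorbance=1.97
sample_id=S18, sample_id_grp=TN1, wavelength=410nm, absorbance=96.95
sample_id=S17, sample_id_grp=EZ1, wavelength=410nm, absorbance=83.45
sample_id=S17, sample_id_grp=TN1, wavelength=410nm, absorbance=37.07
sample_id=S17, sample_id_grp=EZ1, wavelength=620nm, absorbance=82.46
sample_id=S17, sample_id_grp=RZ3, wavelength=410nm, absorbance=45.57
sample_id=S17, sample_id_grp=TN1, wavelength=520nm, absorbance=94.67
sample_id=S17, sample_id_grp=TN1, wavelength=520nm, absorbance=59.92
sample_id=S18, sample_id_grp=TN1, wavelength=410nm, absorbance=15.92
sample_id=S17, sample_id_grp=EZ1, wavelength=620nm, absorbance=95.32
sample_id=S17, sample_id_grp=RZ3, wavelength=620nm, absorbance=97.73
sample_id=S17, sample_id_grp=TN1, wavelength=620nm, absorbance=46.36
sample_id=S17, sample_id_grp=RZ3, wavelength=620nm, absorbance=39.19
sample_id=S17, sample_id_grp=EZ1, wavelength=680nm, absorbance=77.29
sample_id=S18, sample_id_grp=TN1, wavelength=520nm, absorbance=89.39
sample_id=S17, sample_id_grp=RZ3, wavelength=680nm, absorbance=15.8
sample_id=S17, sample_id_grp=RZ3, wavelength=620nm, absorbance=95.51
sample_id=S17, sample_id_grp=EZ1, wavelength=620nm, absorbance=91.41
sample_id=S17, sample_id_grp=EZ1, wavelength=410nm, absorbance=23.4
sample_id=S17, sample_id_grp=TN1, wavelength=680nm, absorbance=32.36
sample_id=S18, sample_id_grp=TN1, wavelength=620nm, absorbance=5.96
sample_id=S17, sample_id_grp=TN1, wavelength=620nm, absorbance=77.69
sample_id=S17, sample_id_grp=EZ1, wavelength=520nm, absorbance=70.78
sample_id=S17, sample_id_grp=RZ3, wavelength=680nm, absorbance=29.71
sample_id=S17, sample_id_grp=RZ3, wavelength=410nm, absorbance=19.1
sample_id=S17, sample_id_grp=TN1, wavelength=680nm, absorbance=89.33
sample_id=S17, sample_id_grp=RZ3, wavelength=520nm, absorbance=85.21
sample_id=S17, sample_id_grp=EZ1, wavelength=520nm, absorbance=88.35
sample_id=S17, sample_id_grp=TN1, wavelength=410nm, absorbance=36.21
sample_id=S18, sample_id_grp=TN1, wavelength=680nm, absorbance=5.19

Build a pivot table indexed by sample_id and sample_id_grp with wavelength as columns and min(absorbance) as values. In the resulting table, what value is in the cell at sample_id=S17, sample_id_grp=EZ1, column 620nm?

Rows with sample_id=S17, sample_id_grp=EZ1 and wavelength=620nm: absorbance values are 17.56, 62.2, 82.46, 95.32, 91.41.
min(17.56, 62.2, 82.46, 95.32, 91.41) = 17.56.

17.56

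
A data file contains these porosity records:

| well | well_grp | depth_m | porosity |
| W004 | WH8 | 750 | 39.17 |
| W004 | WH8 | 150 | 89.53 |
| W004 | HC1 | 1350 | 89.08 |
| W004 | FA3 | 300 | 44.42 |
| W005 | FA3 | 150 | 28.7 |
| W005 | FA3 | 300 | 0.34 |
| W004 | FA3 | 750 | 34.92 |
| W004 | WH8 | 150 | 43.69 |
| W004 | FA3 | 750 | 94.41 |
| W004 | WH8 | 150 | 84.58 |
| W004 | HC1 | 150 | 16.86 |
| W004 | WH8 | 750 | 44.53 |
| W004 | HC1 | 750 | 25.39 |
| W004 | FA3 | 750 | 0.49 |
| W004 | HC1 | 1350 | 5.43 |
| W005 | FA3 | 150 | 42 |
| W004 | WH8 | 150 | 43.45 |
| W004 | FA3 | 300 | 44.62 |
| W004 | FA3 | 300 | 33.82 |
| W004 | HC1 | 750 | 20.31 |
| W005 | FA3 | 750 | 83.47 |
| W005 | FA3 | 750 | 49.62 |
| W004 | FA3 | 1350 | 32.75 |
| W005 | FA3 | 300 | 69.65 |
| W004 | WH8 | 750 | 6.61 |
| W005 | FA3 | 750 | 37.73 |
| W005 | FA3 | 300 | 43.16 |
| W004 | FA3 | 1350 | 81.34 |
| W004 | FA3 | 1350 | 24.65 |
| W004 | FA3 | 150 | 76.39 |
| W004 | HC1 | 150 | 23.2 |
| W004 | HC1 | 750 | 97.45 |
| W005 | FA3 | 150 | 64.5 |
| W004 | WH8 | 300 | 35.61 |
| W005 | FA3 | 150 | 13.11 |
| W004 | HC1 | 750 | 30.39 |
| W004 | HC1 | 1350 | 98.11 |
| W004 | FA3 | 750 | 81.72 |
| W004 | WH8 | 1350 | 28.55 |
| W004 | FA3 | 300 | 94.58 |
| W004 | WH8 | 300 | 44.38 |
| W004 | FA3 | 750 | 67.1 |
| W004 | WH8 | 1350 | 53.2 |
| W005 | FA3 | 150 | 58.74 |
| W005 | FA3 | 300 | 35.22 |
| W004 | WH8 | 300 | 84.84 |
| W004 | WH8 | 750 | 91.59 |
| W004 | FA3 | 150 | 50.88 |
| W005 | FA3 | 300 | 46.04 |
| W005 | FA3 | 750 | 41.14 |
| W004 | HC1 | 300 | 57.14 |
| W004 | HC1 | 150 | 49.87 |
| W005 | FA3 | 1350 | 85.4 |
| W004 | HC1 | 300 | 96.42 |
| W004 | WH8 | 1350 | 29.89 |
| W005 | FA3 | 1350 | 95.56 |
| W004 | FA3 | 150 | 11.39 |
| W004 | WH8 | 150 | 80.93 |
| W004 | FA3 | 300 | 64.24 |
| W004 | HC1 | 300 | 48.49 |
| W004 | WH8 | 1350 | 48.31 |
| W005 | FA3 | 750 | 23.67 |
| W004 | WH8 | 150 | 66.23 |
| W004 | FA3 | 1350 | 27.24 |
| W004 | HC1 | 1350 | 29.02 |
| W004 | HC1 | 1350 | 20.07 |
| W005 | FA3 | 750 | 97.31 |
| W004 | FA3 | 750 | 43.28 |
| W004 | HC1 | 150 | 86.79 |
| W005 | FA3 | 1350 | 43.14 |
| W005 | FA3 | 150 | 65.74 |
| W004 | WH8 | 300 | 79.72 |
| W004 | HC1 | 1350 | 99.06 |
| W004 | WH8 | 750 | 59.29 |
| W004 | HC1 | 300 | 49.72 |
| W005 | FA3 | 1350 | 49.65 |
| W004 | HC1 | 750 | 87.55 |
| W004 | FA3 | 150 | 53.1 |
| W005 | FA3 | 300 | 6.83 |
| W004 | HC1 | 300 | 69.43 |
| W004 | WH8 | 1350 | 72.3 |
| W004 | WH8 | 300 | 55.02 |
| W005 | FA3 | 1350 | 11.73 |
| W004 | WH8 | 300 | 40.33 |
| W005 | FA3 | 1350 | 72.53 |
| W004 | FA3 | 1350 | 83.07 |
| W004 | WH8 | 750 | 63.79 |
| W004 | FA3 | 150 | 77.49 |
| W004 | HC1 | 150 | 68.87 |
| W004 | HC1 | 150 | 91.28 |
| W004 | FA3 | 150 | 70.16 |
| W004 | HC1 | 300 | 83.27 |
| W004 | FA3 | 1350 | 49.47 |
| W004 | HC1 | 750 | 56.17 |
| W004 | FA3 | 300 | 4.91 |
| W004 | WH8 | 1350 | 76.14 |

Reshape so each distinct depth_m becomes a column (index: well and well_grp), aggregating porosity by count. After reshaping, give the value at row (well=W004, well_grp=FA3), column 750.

Rows with well=W004, well_grp=FA3 and depth_m=750: porosity values are 34.92, 94.41, 0.49, 81.72, 67.1, 43.28.
6 rows match — count = 6.

6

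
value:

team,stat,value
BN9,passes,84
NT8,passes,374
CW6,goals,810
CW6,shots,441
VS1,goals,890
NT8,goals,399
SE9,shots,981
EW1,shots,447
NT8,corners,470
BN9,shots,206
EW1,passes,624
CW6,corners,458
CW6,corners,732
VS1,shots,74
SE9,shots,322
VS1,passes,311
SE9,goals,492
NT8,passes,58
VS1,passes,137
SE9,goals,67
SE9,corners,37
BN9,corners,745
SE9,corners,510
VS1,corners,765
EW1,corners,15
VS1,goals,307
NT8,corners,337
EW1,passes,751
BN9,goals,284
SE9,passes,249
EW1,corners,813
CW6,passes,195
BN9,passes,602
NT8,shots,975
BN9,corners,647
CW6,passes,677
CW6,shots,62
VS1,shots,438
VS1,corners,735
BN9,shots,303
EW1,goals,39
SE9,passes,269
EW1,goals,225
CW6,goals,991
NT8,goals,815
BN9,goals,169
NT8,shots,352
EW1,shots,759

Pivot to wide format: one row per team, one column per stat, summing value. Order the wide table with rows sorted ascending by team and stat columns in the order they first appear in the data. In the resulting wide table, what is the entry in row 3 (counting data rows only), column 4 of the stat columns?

828

With rows sorted ascending by team, row 3 is team=EW1. stat columns in first-appearance order: passes, goals, shots, corners; column 4 is corners.
Long rows with team=EW1, stat=corners: 15 + 813 = 828.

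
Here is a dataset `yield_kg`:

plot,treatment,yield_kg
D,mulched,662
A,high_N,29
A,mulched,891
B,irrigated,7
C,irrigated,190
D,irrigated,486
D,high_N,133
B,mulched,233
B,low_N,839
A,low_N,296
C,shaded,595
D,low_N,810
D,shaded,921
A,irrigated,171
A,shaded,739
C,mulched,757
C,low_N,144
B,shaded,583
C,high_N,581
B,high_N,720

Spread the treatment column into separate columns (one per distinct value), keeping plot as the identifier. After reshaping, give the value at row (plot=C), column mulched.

Wide layout: rows indexed by plot, columns are the 5 distinct treatment values (mulched, high_N, irrigated, low_N, shaded).
Cell (plot=C, treatment=mulched) draws from the long row where plot=C and treatment=mulched, which has yield_kg=757.

757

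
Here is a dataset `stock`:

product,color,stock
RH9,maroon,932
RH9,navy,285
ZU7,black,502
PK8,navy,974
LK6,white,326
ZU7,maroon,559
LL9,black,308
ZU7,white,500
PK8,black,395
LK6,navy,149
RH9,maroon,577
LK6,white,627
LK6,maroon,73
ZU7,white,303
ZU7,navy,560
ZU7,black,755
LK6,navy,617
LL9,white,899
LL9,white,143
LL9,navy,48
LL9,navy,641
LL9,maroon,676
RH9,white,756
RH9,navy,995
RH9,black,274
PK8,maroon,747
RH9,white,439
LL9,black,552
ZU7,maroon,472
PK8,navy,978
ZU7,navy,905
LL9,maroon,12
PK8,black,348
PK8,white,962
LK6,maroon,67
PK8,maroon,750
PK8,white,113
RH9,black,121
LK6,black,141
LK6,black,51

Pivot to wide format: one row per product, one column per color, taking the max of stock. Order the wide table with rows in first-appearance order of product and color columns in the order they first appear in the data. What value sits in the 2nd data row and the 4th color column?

With rows in first-appearance order of product, row 2 is product=ZU7. color columns in first-appearance order: maroon, navy, black, white; column 4 is white.
Long rows with product=ZU7, color=white: max(500, 303) = 500.

500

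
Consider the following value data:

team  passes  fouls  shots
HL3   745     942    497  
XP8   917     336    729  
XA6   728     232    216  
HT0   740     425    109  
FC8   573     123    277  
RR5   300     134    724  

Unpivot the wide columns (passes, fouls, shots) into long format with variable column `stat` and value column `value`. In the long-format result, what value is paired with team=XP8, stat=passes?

Unpivoting turns each (team, wide-column) pair into one long row.
The wide cell at row XP8, column passes holds 917, so the long row (XP8, passes) has value=917.

917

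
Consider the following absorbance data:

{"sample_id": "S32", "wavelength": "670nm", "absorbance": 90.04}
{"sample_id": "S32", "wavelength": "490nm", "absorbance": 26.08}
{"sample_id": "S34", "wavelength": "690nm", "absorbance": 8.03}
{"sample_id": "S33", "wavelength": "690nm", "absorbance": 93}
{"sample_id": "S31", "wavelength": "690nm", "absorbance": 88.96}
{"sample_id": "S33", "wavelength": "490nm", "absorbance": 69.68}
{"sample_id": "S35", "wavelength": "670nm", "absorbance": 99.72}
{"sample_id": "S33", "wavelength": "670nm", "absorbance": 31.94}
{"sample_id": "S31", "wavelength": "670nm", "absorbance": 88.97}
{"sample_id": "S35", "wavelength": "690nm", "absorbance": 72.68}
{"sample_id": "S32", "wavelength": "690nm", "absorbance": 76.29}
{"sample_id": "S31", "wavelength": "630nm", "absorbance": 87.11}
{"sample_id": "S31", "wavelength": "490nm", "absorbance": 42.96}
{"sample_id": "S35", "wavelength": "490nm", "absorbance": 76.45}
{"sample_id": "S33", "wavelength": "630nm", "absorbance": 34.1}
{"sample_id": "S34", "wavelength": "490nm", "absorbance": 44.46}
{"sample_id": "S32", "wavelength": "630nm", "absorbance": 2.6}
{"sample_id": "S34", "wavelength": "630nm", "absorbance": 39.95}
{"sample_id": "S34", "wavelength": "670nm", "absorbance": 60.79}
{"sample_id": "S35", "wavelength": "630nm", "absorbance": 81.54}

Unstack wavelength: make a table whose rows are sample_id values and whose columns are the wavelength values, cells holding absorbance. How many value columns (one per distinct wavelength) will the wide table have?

4

4 distinct wavelength values: 490nm, 630nm, 670nm, 690nm.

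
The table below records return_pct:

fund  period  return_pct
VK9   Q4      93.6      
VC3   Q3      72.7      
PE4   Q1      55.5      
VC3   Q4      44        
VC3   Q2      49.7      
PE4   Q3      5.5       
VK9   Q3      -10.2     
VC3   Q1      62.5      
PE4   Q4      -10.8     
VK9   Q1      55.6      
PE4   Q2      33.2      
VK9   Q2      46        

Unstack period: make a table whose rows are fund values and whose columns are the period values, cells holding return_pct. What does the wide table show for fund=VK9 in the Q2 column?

46

Wide layout: rows indexed by fund, columns are the 4 distinct period values (Q4, Q3, Q1, Q2).
Cell (fund=VK9, period=Q2) draws from the long row where fund=VK9 and period=Q2, which has return_pct=46.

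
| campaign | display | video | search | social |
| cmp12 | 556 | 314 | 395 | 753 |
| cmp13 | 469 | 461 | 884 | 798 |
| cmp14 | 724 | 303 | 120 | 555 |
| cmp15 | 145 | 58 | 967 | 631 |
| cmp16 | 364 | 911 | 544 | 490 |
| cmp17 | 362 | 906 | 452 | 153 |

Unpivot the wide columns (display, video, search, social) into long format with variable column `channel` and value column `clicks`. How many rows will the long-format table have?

6 campaign values × 4 melted columns = 24 rows.

24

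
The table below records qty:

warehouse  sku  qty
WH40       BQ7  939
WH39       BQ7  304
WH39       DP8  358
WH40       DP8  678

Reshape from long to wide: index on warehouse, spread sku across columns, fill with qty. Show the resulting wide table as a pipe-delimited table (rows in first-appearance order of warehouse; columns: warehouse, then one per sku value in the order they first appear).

Columns: warehouse plus the 2 distinct sku values (BQ7, DP8).
For example, row WH40 column BQ7 takes qty=939 from the long row (WH40, BQ7).

| warehouse | BQ7 | DP8 |
| WH40 | 939 | 678 |
| WH39 | 304 | 358 |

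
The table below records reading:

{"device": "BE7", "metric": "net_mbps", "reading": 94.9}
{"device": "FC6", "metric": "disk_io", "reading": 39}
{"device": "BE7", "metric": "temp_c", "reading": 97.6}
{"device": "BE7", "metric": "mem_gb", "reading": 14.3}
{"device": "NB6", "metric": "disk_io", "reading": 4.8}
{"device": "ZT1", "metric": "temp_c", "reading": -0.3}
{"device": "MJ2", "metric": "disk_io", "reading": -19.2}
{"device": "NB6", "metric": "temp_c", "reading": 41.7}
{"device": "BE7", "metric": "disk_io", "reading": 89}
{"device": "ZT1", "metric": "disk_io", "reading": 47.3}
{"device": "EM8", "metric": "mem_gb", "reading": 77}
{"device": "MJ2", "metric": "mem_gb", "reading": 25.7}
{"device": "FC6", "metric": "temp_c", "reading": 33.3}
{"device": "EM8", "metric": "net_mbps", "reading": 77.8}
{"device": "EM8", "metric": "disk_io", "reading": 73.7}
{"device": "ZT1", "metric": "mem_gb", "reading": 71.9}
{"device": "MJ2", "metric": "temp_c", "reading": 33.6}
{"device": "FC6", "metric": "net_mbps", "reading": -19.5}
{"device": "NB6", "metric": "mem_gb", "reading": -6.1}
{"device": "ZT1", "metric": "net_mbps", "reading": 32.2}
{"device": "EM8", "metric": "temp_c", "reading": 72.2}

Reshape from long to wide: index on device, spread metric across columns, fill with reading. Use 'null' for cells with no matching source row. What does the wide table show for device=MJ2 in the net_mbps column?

No long-format row has device=MJ2 and metric=net_mbps, so the cell is null.

null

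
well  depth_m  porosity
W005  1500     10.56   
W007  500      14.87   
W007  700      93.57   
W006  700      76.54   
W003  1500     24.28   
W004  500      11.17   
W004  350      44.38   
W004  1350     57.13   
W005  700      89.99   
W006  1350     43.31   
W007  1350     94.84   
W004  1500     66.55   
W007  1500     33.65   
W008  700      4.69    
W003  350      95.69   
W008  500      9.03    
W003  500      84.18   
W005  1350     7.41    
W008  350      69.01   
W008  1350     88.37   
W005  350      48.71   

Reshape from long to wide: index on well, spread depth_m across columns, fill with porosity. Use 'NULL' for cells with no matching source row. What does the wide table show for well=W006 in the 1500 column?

NULL

No long-format row has well=W006 and depth_m=1500, so the cell is NULL.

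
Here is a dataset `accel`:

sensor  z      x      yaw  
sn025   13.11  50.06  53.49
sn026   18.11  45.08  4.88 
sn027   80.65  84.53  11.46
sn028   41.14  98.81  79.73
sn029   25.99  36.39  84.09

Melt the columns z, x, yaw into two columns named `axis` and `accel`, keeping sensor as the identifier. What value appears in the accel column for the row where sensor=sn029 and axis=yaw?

84.09

Unpivoting turns each (sensor, wide-column) pair into one long row.
The wide cell at row sn029, column yaw holds 84.09, so the long row (sn029, yaw) has accel=84.09.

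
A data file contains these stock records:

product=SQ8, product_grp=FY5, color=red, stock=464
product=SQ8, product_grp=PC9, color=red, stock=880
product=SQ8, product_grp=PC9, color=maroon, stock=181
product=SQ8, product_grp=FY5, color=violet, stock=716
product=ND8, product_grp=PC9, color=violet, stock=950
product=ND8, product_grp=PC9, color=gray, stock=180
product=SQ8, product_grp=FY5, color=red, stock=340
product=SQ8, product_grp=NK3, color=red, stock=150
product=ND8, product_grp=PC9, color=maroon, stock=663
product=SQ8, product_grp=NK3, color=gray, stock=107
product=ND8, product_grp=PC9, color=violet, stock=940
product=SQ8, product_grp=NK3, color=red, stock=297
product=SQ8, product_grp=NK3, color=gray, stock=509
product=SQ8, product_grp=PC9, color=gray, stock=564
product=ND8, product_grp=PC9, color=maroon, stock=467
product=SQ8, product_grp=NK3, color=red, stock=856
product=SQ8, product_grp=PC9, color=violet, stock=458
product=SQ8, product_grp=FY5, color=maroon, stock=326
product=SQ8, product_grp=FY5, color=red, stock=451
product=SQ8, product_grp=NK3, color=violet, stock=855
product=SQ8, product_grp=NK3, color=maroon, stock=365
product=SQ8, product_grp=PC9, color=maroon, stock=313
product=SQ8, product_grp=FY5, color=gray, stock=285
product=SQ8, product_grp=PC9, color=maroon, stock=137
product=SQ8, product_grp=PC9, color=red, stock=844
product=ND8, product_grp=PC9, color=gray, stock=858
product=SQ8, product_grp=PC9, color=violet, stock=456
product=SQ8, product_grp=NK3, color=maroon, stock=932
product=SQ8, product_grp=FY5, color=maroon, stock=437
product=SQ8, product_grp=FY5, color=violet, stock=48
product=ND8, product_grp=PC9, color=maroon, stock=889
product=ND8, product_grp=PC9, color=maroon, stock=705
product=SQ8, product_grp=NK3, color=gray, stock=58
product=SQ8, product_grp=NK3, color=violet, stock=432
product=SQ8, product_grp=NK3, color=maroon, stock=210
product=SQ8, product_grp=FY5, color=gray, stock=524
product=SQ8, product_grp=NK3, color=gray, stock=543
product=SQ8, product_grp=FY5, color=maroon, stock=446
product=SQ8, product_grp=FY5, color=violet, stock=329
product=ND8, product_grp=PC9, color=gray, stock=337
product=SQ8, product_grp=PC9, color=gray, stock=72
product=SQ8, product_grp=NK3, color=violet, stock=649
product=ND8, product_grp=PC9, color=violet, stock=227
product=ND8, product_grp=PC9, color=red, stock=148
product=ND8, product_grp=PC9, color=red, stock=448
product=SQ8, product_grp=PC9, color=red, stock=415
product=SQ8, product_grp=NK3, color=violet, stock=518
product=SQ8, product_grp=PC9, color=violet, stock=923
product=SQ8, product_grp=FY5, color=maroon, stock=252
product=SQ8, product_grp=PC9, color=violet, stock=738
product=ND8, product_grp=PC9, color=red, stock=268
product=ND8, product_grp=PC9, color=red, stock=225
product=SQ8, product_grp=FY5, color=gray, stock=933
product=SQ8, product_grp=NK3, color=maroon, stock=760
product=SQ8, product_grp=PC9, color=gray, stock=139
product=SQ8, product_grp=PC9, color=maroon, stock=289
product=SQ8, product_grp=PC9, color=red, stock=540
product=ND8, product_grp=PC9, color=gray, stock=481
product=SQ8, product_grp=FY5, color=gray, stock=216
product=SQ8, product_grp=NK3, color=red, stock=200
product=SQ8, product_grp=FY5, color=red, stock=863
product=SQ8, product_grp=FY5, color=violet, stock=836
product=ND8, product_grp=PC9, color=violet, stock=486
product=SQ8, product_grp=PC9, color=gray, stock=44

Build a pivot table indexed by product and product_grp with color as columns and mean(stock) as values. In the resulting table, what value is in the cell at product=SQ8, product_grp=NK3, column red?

Rows with product=SQ8, product_grp=NK3 and color=red: stock values are 150, 297, 856, 200.
(150 + 297 + 856 + 200) / 4 = 375.75.

375.75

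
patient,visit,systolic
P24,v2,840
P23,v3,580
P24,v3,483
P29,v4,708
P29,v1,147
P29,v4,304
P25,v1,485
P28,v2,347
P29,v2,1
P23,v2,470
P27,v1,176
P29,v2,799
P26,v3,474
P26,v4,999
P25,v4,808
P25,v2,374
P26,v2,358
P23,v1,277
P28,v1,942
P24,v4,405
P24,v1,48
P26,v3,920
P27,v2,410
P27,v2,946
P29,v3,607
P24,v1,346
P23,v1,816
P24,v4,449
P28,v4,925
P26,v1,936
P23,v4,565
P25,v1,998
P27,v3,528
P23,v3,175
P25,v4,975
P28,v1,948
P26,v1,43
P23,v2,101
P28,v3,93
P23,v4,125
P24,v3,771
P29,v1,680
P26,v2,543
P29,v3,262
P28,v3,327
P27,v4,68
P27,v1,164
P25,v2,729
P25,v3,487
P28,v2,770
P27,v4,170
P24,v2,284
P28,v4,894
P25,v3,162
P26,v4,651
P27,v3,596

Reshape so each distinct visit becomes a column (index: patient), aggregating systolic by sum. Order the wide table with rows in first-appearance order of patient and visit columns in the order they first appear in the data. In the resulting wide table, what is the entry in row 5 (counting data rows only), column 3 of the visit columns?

With rows in first-appearance order of patient, row 5 is patient=P28. visit columns in first-appearance order: v2, v3, v4, v1; column 3 is v4.
Long rows with patient=P28, visit=v4: 925 + 894 = 1819.

1819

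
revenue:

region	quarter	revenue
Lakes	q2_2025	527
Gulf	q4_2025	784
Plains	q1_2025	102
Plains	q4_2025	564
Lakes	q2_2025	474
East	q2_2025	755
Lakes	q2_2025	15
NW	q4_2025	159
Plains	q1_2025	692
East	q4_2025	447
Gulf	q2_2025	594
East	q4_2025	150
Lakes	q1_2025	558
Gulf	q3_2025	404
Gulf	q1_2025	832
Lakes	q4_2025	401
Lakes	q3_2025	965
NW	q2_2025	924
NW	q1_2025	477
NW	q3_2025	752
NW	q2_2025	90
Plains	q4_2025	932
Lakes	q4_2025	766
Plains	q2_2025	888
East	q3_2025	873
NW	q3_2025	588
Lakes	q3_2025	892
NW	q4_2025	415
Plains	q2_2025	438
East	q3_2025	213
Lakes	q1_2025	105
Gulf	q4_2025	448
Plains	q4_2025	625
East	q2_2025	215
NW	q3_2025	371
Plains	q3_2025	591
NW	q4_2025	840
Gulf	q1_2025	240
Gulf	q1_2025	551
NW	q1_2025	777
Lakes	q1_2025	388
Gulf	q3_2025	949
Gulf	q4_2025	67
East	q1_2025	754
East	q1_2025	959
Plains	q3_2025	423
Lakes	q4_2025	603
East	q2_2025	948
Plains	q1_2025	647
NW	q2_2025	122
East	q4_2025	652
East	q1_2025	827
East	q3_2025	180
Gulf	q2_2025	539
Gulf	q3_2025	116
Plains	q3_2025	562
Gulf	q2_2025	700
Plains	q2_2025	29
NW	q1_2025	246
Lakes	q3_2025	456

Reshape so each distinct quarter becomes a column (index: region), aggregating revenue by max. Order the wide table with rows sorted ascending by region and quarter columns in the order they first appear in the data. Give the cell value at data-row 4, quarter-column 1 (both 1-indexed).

924

With rows sorted ascending by region, row 4 is region=NW. quarter columns in first-appearance order: q2_2025, q4_2025, q1_2025, q3_2025; column 1 is q2_2025.
Long rows with region=NW, quarter=q2_2025: max(924, 90, 122) = 924.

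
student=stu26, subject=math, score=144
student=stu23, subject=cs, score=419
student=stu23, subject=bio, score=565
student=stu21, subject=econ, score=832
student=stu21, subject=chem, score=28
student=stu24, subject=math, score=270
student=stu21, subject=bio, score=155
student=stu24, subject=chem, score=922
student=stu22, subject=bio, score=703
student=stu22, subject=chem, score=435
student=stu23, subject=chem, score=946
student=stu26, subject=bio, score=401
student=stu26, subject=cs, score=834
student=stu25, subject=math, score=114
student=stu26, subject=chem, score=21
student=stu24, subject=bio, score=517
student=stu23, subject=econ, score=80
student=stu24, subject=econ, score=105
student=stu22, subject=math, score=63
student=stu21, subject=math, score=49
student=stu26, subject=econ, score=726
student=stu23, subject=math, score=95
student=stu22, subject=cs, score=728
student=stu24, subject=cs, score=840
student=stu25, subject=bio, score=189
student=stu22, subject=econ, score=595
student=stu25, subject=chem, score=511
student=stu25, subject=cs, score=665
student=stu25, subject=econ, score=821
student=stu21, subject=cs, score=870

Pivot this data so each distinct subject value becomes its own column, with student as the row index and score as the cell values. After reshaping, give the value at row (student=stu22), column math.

63

Wide layout: rows indexed by student, columns are the 5 distinct subject values (math, cs, bio, econ, chem).
Cell (student=stu22, subject=math) draws from the long row where student=stu22 and subject=math, which has score=63.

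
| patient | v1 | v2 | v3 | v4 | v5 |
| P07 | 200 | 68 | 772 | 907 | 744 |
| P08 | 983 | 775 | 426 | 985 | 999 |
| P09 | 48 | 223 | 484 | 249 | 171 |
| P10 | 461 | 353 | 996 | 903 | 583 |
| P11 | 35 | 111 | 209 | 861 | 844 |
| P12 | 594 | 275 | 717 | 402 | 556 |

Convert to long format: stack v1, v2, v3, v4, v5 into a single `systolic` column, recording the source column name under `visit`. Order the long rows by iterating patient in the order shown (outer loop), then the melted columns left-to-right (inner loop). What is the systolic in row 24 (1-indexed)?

861

30 rows total (6 × 5). Row 24: index ⌊(24-1)/5⌋ = 4 into patient → P11; (24-1) mod 5 = 3 into the melted columns → v4.
So row 24 is (P11, v4, 861); systolic = 861.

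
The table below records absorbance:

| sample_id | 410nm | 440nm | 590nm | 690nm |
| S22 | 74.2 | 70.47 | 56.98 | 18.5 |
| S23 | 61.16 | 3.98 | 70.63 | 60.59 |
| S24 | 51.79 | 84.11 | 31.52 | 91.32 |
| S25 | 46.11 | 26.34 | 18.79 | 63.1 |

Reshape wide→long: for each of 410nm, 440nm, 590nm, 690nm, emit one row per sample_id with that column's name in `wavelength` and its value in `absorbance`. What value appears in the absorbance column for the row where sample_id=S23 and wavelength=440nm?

3.98

Unpivoting turns each (sample_id, wide-column) pair into one long row.
The wide cell at row S23, column 440nm holds 3.98, so the long row (S23, 440nm) has absorbance=3.98.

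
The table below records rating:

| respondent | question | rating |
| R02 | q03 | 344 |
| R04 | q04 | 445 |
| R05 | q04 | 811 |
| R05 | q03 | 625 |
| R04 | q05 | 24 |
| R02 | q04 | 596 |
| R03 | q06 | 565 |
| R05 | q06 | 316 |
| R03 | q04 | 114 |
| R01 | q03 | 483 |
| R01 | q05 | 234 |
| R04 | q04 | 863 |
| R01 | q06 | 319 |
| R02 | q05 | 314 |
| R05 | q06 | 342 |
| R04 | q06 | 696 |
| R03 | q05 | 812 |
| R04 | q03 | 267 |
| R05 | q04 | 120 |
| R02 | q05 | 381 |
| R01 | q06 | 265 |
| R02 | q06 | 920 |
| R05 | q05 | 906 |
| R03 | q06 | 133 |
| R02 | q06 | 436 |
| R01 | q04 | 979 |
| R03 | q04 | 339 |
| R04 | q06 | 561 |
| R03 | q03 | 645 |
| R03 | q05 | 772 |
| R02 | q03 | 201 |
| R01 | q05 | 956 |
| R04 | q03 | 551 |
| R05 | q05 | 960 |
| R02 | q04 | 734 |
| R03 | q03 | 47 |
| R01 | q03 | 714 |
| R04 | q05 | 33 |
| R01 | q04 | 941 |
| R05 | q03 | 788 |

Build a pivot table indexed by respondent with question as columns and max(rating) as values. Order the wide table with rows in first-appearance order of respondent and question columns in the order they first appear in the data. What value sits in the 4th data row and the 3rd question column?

With rows in first-appearance order of respondent, row 4 is respondent=R03. question columns in first-appearance order: q03, q04, q05, q06; column 3 is q05.
Long rows with respondent=R03, question=q05: max(812, 772) = 812.

812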